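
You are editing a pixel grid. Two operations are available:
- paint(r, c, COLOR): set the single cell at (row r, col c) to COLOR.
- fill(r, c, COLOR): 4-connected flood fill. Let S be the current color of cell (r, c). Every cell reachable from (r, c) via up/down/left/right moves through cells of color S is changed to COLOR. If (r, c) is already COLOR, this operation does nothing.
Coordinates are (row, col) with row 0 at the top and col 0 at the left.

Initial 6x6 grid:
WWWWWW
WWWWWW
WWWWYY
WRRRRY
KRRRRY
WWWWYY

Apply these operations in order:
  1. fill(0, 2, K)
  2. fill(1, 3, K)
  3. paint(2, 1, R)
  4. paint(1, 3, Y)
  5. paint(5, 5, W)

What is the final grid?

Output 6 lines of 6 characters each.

After op 1 fill(0,2,K) [17 cells changed]:
KKKKKK
KKKKKK
KKKKYY
KRRRRY
KRRRRY
WWWWYY
After op 2 fill(1,3,K) [0 cells changed]:
KKKKKK
KKKKKK
KKKKYY
KRRRRY
KRRRRY
WWWWYY
After op 3 paint(2,1,R):
KKKKKK
KKKKKK
KRKKYY
KRRRRY
KRRRRY
WWWWYY
After op 4 paint(1,3,Y):
KKKKKK
KKKYKK
KRKKYY
KRRRRY
KRRRRY
WWWWYY
After op 5 paint(5,5,W):
KKKKKK
KKKYKK
KRKKYY
KRRRRY
KRRRRY
WWWWYW

Answer: KKKKKK
KKKYKK
KRKKYY
KRRRRY
KRRRRY
WWWWYW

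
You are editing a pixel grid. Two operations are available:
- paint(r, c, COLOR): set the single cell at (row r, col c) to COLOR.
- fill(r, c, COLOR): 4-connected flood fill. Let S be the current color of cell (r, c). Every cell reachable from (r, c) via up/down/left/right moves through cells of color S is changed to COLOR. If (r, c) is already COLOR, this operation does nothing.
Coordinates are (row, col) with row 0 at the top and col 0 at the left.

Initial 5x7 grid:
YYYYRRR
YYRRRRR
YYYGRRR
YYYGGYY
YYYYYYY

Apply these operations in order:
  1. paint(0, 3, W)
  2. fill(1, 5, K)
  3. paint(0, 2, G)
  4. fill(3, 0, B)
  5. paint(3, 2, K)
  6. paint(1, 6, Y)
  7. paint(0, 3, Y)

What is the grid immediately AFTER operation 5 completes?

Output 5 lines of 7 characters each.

Answer: BBGWKKK
BBKKKKK
BBBGKKK
BBKGGBB
BBBBBBB

Derivation:
After op 1 paint(0,3,W):
YYYWRRR
YYRRRRR
YYYGRRR
YYYGGYY
YYYYYYY
After op 2 fill(1,5,K) [11 cells changed]:
YYYWKKK
YYKKKKK
YYYGKKK
YYYGGYY
YYYYYYY
After op 3 paint(0,2,G):
YYGWKKK
YYKKKKK
YYYGKKK
YYYGGYY
YYYYYYY
After op 4 fill(3,0,B) [19 cells changed]:
BBGWKKK
BBKKKKK
BBBGKKK
BBBGGBB
BBBBBBB
After op 5 paint(3,2,K):
BBGWKKK
BBKKKKK
BBBGKKK
BBKGGBB
BBBBBBB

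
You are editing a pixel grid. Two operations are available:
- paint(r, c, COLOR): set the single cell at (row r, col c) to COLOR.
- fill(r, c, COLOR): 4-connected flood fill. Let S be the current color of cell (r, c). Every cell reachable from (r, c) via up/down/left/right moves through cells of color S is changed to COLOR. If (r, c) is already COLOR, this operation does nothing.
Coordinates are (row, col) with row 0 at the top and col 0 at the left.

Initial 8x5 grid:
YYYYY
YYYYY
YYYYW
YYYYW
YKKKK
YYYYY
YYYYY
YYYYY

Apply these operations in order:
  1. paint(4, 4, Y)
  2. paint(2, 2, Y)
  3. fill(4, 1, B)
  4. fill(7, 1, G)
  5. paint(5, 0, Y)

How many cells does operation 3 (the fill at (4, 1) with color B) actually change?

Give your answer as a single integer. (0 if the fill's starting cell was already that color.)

After op 1 paint(4,4,Y):
YYYYY
YYYYY
YYYYW
YYYYW
YKKKY
YYYYY
YYYYY
YYYYY
After op 2 paint(2,2,Y):
YYYYY
YYYYY
YYYYW
YYYYW
YKKKY
YYYYY
YYYYY
YYYYY
After op 3 fill(4,1,B) [3 cells changed]:
YYYYY
YYYYY
YYYYW
YYYYW
YBBBY
YYYYY
YYYYY
YYYYY

Answer: 3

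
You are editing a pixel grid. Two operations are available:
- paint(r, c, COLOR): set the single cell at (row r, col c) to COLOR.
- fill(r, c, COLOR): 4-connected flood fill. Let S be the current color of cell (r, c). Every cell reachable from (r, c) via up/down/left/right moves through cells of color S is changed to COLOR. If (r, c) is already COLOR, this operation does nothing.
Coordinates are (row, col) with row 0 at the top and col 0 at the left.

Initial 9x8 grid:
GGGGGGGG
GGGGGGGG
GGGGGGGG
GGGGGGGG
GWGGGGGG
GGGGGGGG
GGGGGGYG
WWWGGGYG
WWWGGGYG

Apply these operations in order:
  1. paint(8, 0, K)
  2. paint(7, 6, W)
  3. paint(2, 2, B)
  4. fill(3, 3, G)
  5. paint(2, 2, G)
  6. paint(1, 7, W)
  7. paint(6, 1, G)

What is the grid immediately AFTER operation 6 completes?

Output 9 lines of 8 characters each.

After op 1 paint(8,0,K):
GGGGGGGG
GGGGGGGG
GGGGGGGG
GGGGGGGG
GWGGGGGG
GGGGGGGG
GGGGGGYG
WWWGGGYG
KWWGGGYG
After op 2 paint(7,6,W):
GGGGGGGG
GGGGGGGG
GGGGGGGG
GGGGGGGG
GWGGGGGG
GGGGGGGG
GGGGGGYG
WWWGGGWG
KWWGGGYG
After op 3 paint(2,2,B):
GGGGGGGG
GGGGGGGG
GGBGGGGG
GGGGGGGG
GWGGGGGG
GGGGGGGG
GGGGGGYG
WWWGGGWG
KWWGGGYG
After op 4 fill(3,3,G) [0 cells changed]:
GGGGGGGG
GGGGGGGG
GGBGGGGG
GGGGGGGG
GWGGGGGG
GGGGGGGG
GGGGGGYG
WWWGGGWG
KWWGGGYG
After op 5 paint(2,2,G):
GGGGGGGG
GGGGGGGG
GGGGGGGG
GGGGGGGG
GWGGGGGG
GGGGGGGG
GGGGGGYG
WWWGGGWG
KWWGGGYG
After op 6 paint(1,7,W):
GGGGGGGG
GGGGGGGW
GGGGGGGG
GGGGGGGG
GWGGGGGG
GGGGGGGG
GGGGGGYG
WWWGGGWG
KWWGGGYG

Answer: GGGGGGGG
GGGGGGGW
GGGGGGGG
GGGGGGGG
GWGGGGGG
GGGGGGGG
GGGGGGYG
WWWGGGWG
KWWGGGYG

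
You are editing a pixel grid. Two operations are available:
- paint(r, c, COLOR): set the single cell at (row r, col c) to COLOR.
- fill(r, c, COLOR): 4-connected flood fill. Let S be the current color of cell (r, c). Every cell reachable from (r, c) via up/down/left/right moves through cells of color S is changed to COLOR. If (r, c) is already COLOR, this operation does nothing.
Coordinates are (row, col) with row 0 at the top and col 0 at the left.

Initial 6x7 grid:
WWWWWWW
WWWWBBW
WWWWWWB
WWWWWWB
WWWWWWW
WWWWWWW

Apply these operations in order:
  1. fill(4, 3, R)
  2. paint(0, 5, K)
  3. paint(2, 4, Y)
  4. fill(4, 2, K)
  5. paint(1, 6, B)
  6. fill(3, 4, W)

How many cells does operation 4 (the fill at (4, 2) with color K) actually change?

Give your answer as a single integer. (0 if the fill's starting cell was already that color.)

After op 1 fill(4,3,R) [38 cells changed]:
RRRRRRR
RRRRBBR
RRRRRRB
RRRRRRB
RRRRRRR
RRRRRRR
After op 2 paint(0,5,K):
RRRRRKR
RRRRBBR
RRRRRRB
RRRRRRB
RRRRRRR
RRRRRRR
After op 3 paint(2,4,Y):
RRRRRKR
RRRRBBR
RRRRYRB
RRRRRRB
RRRRRRR
RRRRRRR
After op 4 fill(4,2,K) [34 cells changed]:
KKKKKKR
KKKKBBR
KKKKYKB
KKKKKKB
KKKKKKK
KKKKKKK

Answer: 34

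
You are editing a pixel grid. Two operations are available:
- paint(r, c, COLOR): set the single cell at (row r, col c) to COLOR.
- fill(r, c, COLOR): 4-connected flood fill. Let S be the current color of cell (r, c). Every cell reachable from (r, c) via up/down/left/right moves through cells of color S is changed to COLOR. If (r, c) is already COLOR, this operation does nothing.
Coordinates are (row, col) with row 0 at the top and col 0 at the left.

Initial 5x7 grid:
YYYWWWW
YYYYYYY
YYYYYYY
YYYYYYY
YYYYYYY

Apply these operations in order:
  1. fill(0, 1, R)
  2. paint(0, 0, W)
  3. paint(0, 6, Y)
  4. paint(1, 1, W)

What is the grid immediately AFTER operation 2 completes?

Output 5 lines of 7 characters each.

After op 1 fill(0,1,R) [31 cells changed]:
RRRWWWW
RRRRRRR
RRRRRRR
RRRRRRR
RRRRRRR
After op 2 paint(0,0,W):
WRRWWWW
RRRRRRR
RRRRRRR
RRRRRRR
RRRRRRR

Answer: WRRWWWW
RRRRRRR
RRRRRRR
RRRRRRR
RRRRRRR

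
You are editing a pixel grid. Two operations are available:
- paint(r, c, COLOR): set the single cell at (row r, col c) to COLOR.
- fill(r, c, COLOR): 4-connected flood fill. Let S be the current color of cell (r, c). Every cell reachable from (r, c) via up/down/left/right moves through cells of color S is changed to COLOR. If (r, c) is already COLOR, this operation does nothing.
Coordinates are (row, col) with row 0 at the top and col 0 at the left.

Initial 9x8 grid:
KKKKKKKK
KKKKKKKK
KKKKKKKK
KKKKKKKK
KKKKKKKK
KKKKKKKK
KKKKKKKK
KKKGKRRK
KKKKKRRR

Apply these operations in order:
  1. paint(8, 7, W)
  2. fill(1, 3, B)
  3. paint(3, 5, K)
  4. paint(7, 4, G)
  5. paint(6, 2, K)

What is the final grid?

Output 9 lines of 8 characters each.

After op 1 paint(8,7,W):
KKKKKKKK
KKKKKKKK
KKKKKKKK
KKKKKKKK
KKKKKKKK
KKKKKKKK
KKKKKKKK
KKKGKRRK
KKKKKRRW
After op 2 fill(1,3,B) [66 cells changed]:
BBBBBBBB
BBBBBBBB
BBBBBBBB
BBBBBBBB
BBBBBBBB
BBBBBBBB
BBBBBBBB
BBBGBRRB
BBBBBRRW
After op 3 paint(3,5,K):
BBBBBBBB
BBBBBBBB
BBBBBBBB
BBBBBKBB
BBBBBBBB
BBBBBBBB
BBBBBBBB
BBBGBRRB
BBBBBRRW
After op 4 paint(7,4,G):
BBBBBBBB
BBBBBBBB
BBBBBBBB
BBBBBKBB
BBBBBBBB
BBBBBBBB
BBBBBBBB
BBBGGRRB
BBBBBRRW
After op 5 paint(6,2,K):
BBBBBBBB
BBBBBBBB
BBBBBBBB
BBBBBKBB
BBBBBBBB
BBBBBBBB
BBKBBBBB
BBBGGRRB
BBBBBRRW

Answer: BBBBBBBB
BBBBBBBB
BBBBBBBB
BBBBBKBB
BBBBBBBB
BBBBBBBB
BBKBBBBB
BBBGGRRB
BBBBBRRW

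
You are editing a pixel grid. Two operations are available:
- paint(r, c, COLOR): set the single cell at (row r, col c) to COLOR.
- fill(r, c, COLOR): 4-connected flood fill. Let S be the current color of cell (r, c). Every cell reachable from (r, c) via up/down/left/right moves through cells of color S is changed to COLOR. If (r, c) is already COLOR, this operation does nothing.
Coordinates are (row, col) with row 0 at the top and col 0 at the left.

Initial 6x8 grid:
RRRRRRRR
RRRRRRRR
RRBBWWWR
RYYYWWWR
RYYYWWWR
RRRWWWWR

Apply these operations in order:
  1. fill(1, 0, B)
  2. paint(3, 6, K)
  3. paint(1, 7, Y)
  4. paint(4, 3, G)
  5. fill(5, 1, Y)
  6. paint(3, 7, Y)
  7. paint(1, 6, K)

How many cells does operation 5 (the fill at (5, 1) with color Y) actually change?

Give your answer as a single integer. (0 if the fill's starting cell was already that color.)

After op 1 fill(1,0,B) [27 cells changed]:
BBBBBBBB
BBBBBBBB
BBBBWWWB
BYYYWWWB
BYYYWWWB
BBBWWWWB
After op 2 paint(3,6,K):
BBBBBBBB
BBBBBBBB
BBBBWWWB
BYYYWWKB
BYYYWWWB
BBBWWWWB
After op 3 paint(1,7,Y):
BBBBBBBB
BBBBBBBY
BBBBWWWB
BYYYWWKB
BYYYWWWB
BBBWWWWB
After op 4 paint(4,3,G):
BBBBBBBB
BBBBBBBY
BBBBWWWB
BYYYWWKB
BYYGWWWB
BBBWWWWB
After op 5 fill(5,1,Y) [24 cells changed]:
YYYYYYYY
YYYYYYYY
YYYYWWWB
YYYYWWKB
YYYGWWWB
YYYWWWWB

Answer: 24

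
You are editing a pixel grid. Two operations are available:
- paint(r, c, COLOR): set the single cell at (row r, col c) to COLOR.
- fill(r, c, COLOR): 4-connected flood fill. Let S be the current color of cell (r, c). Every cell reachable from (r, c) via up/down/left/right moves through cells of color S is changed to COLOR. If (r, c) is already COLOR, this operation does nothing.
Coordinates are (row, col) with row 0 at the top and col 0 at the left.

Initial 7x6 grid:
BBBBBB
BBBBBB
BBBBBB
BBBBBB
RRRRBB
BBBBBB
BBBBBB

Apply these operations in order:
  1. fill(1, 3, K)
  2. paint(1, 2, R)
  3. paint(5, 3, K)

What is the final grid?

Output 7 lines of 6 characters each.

After op 1 fill(1,3,K) [38 cells changed]:
KKKKKK
KKKKKK
KKKKKK
KKKKKK
RRRRKK
KKKKKK
KKKKKK
After op 2 paint(1,2,R):
KKKKKK
KKRKKK
KKKKKK
KKKKKK
RRRRKK
KKKKKK
KKKKKK
After op 3 paint(5,3,K):
KKKKKK
KKRKKK
KKKKKK
KKKKKK
RRRRKK
KKKKKK
KKKKKK

Answer: KKKKKK
KKRKKK
KKKKKK
KKKKKK
RRRRKK
KKKKKK
KKKKKK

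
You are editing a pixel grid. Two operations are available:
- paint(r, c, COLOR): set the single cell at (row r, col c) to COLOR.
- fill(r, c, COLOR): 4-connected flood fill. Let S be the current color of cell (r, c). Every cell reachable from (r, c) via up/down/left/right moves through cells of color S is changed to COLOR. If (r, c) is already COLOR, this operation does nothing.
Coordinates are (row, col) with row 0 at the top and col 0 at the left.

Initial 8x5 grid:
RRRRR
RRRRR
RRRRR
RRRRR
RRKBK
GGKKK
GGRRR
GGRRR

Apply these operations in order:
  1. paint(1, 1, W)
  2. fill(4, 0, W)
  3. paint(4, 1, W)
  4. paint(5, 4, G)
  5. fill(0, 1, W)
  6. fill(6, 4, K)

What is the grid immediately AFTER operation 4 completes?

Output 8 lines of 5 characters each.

After op 1 paint(1,1,W):
RRRRR
RWRRR
RRRRR
RRRRR
RRKBK
GGKKK
GGRRR
GGRRR
After op 2 fill(4,0,W) [21 cells changed]:
WWWWW
WWWWW
WWWWW
WWWWW
WWKBK
GGKKK
GGRRR
GGRRR
After op 3 paint(4,1,W):
WWWWW
WWWWW
WWWWW
WWWWW
WWKBK
GGKKK
GGRRR
GGRRR
After op 4 paint(5,4,G):
WWWWW
WWWWW
WWWWW
WWWWW
WWKBK
GGKKG
GGRRR
GGRRR

Answer: WWWWW
WWWWW
WWWWW
WWWWW
WWKBK
GGKKG
GGRRR
GGRRR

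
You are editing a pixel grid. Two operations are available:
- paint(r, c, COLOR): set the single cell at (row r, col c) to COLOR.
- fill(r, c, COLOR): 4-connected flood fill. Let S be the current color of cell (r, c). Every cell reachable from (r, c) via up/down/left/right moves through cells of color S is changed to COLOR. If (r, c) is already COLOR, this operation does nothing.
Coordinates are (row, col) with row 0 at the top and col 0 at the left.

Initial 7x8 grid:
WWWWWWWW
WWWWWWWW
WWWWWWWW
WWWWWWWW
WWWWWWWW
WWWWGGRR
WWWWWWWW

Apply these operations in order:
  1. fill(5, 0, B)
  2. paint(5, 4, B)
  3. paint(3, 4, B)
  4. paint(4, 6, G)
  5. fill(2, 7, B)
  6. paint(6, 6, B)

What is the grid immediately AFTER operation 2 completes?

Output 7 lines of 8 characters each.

After op 1 fill(5,0,B) [52 cells changed]:
BBBBBBBB
BBBBBBBB
BBBBBBBB
BBBBBBBB
BBBBBBBB
BBBBGGRR
BBBBBBBB
After op 2 paint(5,4,B):
BBBBBBBB
BBBBBBBB
BBBBBBBB
BBBBBBBB
BBBBBBBB
BBBBBGRR
BBBBBBBB

Answer: BBBBBBBB
BBBBBBBB
BBBBBBBB
BBBBBBBB
BBBBBBBB
BBBBBGRR
BBBBBBBB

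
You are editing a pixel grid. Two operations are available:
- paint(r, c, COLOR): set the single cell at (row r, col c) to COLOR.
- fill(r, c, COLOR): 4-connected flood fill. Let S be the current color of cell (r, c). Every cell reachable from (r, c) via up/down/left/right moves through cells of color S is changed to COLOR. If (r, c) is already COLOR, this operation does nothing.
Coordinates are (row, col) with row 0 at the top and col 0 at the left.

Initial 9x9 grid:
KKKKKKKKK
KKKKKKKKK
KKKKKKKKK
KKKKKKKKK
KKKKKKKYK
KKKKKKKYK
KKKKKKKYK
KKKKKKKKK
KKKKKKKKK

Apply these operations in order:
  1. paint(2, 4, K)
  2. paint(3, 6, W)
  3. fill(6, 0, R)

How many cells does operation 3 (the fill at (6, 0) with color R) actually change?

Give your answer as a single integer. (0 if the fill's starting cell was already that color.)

Answer: 77

Derivation:
After op 1 paint(2,4,K):
KKKKKKKKK
KKKKKKKKK
KKKKKKKKK
KKKKKKKKK
KKKKKKKYK
KKKKKKKYK
KKKKKKKYK
KKKKKKKKK
KKKKKKKKK
After op 2 paint(3,6,W):
KKKKKKKKK
KKKKKKKKK
KKKKKKKKK
KKKKKKWKK
KKKKKKKYK
KKKKKKKYK
KKKKKKKYK
KKKKKKKKK
KKKKKKKKK
After op 3 fill(6,0,R) [77 cells changed]:
RRRRRRRRR
RRRRRRRRR
RRRRRRRRR
RRRRRRWRR
RRRRRRRYR
RRRRRRRYR
RRRRRRRYR
RRRRRRRRR
RRRRRRRRR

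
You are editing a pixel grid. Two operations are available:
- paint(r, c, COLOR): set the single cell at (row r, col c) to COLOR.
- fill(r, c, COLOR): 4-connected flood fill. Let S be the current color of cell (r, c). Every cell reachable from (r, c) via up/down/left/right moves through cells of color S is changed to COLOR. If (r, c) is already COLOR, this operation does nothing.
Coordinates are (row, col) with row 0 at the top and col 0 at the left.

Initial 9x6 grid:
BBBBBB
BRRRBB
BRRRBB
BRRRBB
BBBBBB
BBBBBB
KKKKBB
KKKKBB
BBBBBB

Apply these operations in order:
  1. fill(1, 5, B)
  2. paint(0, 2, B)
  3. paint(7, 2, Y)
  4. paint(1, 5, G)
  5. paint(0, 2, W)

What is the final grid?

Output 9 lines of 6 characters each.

Answer: BBWBBB
BRRRBG
BRRRBB
BRRRBB
BBBBBB
BBBBBB
KKKKBB
KKYKBB
BBBBBB

Derivation:
After op 1 fill(1,5,B) [0 cells changed]:
BBBBBB
BRRRBB
BRRRBB
BRRRBB
BBBBBB
BBBBBB
KKKKBB
KKKKBB
BBBBBB
After op 2 paint(0,2,B):
BBBBBB
BRRRBB
BRRRBB
BRRRBB
BBBBBB
BBBBBB
KKKKBB
KKKKBB
BBBBBB
After op 3 paint(7,2,Y):
BBBBBB
BRRRBB
BRRRBB
BRRRBB
BBBBBB
BBBBBB
KKKKBB
KKYKBB
BBBBBB
After op 4 paint(1,5,G):
BBBBBB
BRRRBG
BRRRBB
BRRRBB
BBBBBB
BBBBBB
KKKKBB
KKYKBB
BBBBBB
After op 5 paint(0,2,W):
BBWBBB
BRRRBG
BRRRBB
BRRRBB
BBBBBB
BBBBBB
KKKKBB
KKYKBB
BBBBBB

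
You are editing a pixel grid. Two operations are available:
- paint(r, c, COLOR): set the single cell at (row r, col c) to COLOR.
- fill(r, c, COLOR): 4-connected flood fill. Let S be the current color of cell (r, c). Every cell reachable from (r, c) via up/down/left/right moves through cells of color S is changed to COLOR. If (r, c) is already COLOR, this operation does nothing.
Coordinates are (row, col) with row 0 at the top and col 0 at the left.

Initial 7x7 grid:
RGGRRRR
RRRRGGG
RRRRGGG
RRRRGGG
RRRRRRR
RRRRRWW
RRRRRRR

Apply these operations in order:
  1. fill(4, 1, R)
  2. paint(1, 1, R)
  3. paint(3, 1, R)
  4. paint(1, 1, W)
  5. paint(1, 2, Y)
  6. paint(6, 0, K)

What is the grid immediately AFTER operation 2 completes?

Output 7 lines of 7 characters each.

After op 1 fill(4,1,R) [0 cells changed]:
RGGRRRR
RRRRGGG
RRRRGGG
RRRRGGG
RRRRRRR
RRRRRWW
RRRRRRR
After op 2 paint(1,1,R):
RGGRRRR
RRRRGGG
RRRRGGG
RRRRGGG
RRRRRRR
RRRRRWW
RRRRRRR

Answer: RGGRRRR
RRRRGGG
RRRRGGG
RRRRGGG
RRRRRRR
RRRRRWW
RRRRRRR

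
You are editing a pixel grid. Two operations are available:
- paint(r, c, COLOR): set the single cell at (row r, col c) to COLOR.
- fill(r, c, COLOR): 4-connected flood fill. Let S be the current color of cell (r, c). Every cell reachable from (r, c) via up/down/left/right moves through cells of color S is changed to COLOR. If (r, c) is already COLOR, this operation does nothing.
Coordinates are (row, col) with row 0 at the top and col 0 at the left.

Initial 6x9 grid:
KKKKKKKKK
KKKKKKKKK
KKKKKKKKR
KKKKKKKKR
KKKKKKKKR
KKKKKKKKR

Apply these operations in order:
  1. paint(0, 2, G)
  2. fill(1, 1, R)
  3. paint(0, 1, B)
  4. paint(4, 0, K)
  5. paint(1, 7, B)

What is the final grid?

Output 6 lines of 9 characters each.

Answer: RBGRRRRRR
RRRRRRRBR
RRRRRRRRR
RRRRRRRRR
KRRRRRRRR
RRRRRRRRR

Derivation:
After op 1 paint(0,2,G):
KKGKKKKKK
KKKKKKKKK
KKKKKKKKR
KKKKKKKKR
KKKKKKKKR
KKKKKKKKR
After op 2 fill(1,1,R) [49 cells changed]:
RRGRRRRRR
RRRRRRRRR
RRRRRRRRR
RRRRRRRRR
RRRRRRRRR
RRRRRRRRR
After op 3 paint(0,1,B):
RBGRRRRRR
RRRRRRRRR
RRRRRRRRR
RRRRRRRRR
RRRRRRRRR
RRRRRRRRR
After op 4 paint(4,0,K):
RBGRRRRRR
RRRRRRRRR
RRRRRRRRR
RRRRRRRRR
KRRRRRRRR
RRRRRRRRR
After op 5 paint(1,7,B):
RBGRRRRRR
RRRRRRRBR
RRRRRRRRR
RRRRRRRRR
KRRRRRRRR
RRRRRRRRR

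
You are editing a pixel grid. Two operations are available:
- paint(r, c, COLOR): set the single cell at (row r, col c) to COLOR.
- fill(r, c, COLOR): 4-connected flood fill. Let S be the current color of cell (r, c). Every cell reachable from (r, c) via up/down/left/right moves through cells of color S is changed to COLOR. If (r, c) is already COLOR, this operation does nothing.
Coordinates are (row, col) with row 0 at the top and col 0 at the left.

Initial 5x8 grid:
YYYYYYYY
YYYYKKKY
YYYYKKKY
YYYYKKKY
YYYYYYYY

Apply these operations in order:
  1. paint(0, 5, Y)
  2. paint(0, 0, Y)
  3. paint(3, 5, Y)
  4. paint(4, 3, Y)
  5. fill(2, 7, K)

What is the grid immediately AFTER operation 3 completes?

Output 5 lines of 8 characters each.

After op 1 paint(0,5,Y):
YYYYYYYY
YYYYKKKY
YYYYKKKY
YYYYKKKY
YYYYYYYY
After op 2 paint(0,0,Y):
YYYYYYYY
YYYYKKKY
YYYYKKKY
YYYYKKKY
YYYYYYYY
After op 3 paint(3,5,Y):
YYYYYYYY
YYYYKKKY
YYYYKKKY
YYYYKYKY
YYYYYYYY

Answer: YYYYYYYY
YYYYKKKY
YYYYKKKY
YYYYKYKY
YYYYYYYY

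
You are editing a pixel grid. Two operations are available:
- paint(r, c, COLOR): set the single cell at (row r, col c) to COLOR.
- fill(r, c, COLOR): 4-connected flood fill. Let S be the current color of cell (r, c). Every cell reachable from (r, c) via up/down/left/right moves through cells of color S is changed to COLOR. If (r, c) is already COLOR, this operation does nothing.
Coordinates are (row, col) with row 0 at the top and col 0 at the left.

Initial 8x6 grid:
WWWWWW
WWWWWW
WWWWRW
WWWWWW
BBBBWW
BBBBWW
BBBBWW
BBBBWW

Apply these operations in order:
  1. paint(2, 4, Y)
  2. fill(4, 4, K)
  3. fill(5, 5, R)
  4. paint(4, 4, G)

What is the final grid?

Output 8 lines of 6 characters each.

Answer: RRRRRR
RRRRRR
RRRRYR
RRRRRR
BBBBGR
BBBBRR
BBBBRR
BBBBRR

Derivation:
After op 1 paint(2,4,Y):
WWWWWW
WWWWWW
WWWWYW
WWWWWW
BBBBWW
BBBBWW
BBBBWW
BBBBWW
After op 2 fill(4,4,K) [31 cells changed]:
KKKKKK
KKKKKK
KKKKYK
KKKKKK
BBBBKK
BBBBKK
BBBBKK
BBBBKK
After op 3 fill(5,5,R) [31 cells changed]:
RRRRRR
RRRRRR
RRRRYR
RRRRRR
BBBBRR
BBBBRR
BBBBRR
BBBBRR
After op 4 paint(4,4,G):
RRRRRR
RRRRRR
RRRRYR
RRRRRR
BBBBGR
BBBBRR
BBBBRR
BBBBRR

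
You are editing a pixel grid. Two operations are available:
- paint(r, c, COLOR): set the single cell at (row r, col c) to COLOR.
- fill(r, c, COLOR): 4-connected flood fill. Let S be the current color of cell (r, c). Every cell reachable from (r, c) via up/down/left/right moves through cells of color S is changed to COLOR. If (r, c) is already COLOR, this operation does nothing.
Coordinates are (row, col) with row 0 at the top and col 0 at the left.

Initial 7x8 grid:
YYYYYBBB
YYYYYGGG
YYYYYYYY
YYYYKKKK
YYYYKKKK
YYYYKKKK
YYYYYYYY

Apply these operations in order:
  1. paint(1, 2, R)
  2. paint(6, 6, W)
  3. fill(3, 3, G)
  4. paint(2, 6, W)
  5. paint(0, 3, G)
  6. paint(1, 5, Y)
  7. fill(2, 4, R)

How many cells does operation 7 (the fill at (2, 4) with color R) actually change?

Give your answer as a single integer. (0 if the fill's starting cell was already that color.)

Answer: 33

Derivation:
After op 1 paint(1,2,R):
YYYYYBBB
YYRYYGGG
YYYYYYYY
YYYYKKKK
YYYYKKKK
YYYYKKKK
YYYYYYYY
After op 2 paint(6,6,W):
YYYYYBBB
YYRYYGGG
YYYYYYYY
YYYYKKKK
YYYYKKKK
YYYYKKKK
YYYYYYWY
After op 3 fill(3,3,G) [35 cells changed]:
GGGGGBBB
GGRGGGGG
GGGGGGGG
GGGGKKKK
GGGGKKKK
GGGGKKKK
GGGGGGWY
After op 4 paint(2,6,W):
GGGGGBBB
GGRGGGGG
GGGGGGWG
GGGGKKKK
GGGGKKKK
GGGGKKKK
GGGGGGWY
After op 5 paint(0,3,G):
GGGGGBBB
GGRGGGGG
GGGGGGWG
GGGGKKKK
GGGGKKKK
GGGGKKKK
GGGGGGWY
After op 6 paint(1,5,Y):
GGGGGBBB
GGRGGYGG
GGGGGGWG
GGGGKKKK
GGGGKKKK
GGGGKKKK
GGGGGGWY
After op 7 fill(2,4,R) [33 cells changed]:
RRRRRBBB
RRRRRYGG
RRRRRRWG
RRRRKKKK
RRRRKKKK
RRRRKKKK
RRRRRRWY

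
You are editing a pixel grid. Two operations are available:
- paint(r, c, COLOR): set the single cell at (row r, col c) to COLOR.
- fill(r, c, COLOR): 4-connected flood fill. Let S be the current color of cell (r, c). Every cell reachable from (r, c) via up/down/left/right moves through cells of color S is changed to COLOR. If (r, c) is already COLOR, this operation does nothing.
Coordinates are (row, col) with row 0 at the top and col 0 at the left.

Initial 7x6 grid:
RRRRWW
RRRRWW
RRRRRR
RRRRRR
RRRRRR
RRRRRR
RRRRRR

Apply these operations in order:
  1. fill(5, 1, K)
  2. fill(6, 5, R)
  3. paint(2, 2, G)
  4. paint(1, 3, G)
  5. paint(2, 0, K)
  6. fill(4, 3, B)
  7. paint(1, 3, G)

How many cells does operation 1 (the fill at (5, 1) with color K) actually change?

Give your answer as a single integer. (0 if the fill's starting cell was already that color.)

After op 1 fill(5,1,K) [38 cells changed]:
KKKKWW
KKKKWW
KKKKKK
KKKKKK
KKKKKK
KKKKKK
KKKKKK

Answer: 38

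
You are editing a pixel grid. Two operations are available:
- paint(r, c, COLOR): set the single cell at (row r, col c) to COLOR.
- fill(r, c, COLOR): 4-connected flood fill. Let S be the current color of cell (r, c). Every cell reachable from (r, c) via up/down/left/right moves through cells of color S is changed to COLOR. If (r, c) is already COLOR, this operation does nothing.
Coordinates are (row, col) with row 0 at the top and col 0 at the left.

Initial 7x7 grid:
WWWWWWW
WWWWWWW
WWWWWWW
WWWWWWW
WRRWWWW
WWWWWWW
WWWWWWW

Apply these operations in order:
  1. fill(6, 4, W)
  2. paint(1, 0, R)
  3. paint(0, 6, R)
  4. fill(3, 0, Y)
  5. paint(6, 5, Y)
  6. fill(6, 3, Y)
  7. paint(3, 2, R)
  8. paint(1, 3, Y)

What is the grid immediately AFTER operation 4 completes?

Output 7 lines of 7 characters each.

Answer: YYYYYYR
RYYYYYY
YYYYYYY
YYYYYYY
YRRYYYY
YYYYYYY
YYYYYYY

Derivation:
After op 1 fill(6,4,W) [0 cells changed]:
WWWWWWW
WWWWWWW
WWWWWWW
WWWWWWW
WRRWWWW
WWWWWWW
WWWWWWW
After op 2 paint(1,0,R):
WWWWWWW
RWWWWWW
WWWWWWW
WWWWWWW
WRRWWWW
WWWWWWW
WWWWWWW
After op 3 paint(0,6,R):
WWWWWWR
RWWWWWW
WWWWWWW
WWWWWWW
WRRWWWW
WWWWWWW
WWWWWWW
After op 4 fill(3,0,Y) [45 cells changed]:
YYYYYYR
RYYYYYY
YYYYYYY
YYYYYYY
YRRYYYY
YYYYYYY
YYYYYYY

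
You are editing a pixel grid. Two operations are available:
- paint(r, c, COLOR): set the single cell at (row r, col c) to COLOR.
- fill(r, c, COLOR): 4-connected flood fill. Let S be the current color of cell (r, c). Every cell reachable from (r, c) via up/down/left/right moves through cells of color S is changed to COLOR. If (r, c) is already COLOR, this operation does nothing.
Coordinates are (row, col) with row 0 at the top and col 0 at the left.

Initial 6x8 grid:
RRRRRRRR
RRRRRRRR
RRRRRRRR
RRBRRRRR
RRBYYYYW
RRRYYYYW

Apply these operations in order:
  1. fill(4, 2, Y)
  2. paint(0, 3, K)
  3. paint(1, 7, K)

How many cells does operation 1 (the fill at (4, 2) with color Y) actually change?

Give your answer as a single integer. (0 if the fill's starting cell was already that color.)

After op 1 fill(4,2,Y) [2 cells changed]:
RRRRRRRR
RRRRRRRR
RRRRRRRR
RRYRRRRR
RRYYYYYW
RRRYYYYW

Answer: 2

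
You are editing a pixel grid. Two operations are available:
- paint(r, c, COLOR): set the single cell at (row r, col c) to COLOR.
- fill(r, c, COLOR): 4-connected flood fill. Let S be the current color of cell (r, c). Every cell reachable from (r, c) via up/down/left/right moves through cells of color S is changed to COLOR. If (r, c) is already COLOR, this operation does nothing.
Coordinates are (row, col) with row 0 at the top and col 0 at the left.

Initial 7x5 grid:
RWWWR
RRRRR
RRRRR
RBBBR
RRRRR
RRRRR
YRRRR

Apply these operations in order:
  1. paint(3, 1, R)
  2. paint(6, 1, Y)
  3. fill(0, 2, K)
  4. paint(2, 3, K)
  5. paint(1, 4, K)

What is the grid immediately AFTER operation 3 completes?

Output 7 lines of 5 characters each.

After op 1 paint(3,1,R):
RWWWR
RRRRR
RRRRR
RRBBR
RRRRR
RRRRR
YRRRR
After op 2 paint(6,1,Y):
RWWWR
RRRRR
RRRRR
RRBBR
RRRRR
RRRRR
YYRRR
After op 3 fill(0,2,K) [3 cells changed]:
RKKKR
RRRRR
RRRRR
RRBBR
RRRRR
RRRRR
YYRRR

Answer: RKKKR
RRRRR
RRRRR
RRBBR
RRRRR
RRRRR
YYRRR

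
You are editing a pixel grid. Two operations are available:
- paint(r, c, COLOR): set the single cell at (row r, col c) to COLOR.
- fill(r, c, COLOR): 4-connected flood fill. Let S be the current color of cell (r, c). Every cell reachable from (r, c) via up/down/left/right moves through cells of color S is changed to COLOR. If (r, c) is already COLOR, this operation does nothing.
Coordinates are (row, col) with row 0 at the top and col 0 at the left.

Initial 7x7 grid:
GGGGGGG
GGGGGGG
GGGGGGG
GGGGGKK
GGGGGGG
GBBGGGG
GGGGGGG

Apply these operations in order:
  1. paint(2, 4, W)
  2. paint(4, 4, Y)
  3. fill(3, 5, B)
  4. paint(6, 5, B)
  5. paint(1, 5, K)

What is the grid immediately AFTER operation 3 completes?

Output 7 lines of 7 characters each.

After op 1 paint(2,4,W):
GGGGGGG
GGGGGGG
GGGGWGG
GGGGGKK
GGGGGGG
GBBGGGG
GGGGGGG
After op 2 paint(4,4,Y):
GGGGGGG
GGGGGGG
GGGGWGG
GGGGGKK
GGGGYGG
GBBGGGG
GGGGGGG
After op 3 fill(3,5,B) [2 cells changed]:
GGGGGGG
GGGGGGG
GGGGWGG
GGGGGBB
GGGGYGG
GBBGGGG
GGGGGGG

Answer: GGGGGGG
GGGGGGG
GGGGWGG
GGGGGBB
GGGGYGG
GBBGGGG
GGGGGGG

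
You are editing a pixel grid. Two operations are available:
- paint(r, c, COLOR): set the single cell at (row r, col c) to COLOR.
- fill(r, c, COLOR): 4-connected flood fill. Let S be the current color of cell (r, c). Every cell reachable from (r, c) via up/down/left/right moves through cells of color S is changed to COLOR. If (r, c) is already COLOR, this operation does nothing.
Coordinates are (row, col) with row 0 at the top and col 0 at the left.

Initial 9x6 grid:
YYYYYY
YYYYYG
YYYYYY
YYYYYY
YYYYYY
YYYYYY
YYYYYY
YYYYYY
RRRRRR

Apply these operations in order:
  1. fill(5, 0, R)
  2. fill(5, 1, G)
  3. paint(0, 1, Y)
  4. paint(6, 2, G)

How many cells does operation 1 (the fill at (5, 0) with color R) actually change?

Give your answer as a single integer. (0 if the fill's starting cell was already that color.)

After op 1 fill(5,0,R) [47 cells changed]:
RRRRRR
RRRRRG
RRRRRR
RRRRRR
RRRRRR
RRRRRR
RRRRRR
RRRRRR
RRRRRR

Answer: 47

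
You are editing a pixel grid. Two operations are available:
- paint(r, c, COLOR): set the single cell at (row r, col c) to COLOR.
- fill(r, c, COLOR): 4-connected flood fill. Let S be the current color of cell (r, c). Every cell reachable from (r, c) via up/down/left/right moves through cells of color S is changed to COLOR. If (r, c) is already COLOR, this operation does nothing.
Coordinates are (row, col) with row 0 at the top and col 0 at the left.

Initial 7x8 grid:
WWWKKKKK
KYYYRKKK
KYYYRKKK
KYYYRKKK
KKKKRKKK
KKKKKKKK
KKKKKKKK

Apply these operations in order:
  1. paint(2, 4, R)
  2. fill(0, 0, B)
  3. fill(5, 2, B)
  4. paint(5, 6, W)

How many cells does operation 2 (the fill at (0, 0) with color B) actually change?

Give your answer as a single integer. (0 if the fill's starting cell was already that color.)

Answer: 3

Derivation:
After op 1 paint(2,4,R):
WWWKKKKK
KYYYRKKK
KYYYRKKK
KYYYRKKK
KKKKRKKK
KKKKKKKK
KKKKKKKK
After op 2 fill(0,0,B) [3 cells changed]:
BBBKKKKK
KYYYRKKK
KYYYRKKK
KYYYRKKK
KKKKRKKK
KKKKKKKK
KKKKKKKK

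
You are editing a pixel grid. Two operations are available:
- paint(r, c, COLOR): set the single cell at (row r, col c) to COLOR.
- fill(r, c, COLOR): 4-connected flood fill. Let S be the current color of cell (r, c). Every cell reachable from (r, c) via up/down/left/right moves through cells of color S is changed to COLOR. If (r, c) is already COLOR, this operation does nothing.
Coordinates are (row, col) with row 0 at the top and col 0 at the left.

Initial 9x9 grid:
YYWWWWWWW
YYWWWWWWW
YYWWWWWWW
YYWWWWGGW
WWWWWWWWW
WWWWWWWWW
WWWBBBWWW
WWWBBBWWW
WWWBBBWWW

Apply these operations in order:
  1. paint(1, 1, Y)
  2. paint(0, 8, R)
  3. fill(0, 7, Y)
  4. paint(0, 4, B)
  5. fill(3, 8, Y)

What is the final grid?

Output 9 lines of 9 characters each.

Answer: YYYYBYYYR
YYYYYYYYY
YYYYYYYYY
YYYYYYGGY
YYYYYYYYY
YYYYYYYYY
YYYBBBYYY
YYYBBBYYY
YYYBBBYYY

Derivation:
After op 1 paint(1,1,Y):
YYWWWWWWW
YYWWWWWWW
YYWWWWWWW
YYWWWWGGW
WWWWWWWWW
WWWWWWWWW
WWWBBBWWW
WWWBBBWWW
WWWBBBWWW
After op 2 paint(0,8,R):
YYWWWWWWR
YYWWWWWWW
YYWWWWWWW
YYWWWWGGW
WWWWWWWWW
WWWWWWWWW
WWWBBBWWW
WWWBBBWWW
WWWBBBWWW
After op 3 fill(0,7,Y) [61 cells changed]:
YYYYYYYYR
YYYYYYYYY
YYYYYYYYY
YYYYYYGGY
YYYYYYYYY
YYYYYYYYY
YYYBBBYYY
YYYBBBYYY
YYYBBBYYY
After op 4 paint(0,4,B):
YYYYBYYYR
YYYYYYYYY
YYYYYYYYY
YYYYYYGGY
YYYYYYYYY
YYYYYYYYY
YYYBBBYYY
YYYBBBYYY
YYYBBBYYY
After op 5 fill(3,8,Y) [0 cells changed]:
YYYYBYYYR
YYYYYYYYY
YYYYYYYYY
YYYYYYGGY
YYYYYYYYY
YYYYYYYYY
YYYBBBYYY
YYYBBBYYY
YYYBBBYYY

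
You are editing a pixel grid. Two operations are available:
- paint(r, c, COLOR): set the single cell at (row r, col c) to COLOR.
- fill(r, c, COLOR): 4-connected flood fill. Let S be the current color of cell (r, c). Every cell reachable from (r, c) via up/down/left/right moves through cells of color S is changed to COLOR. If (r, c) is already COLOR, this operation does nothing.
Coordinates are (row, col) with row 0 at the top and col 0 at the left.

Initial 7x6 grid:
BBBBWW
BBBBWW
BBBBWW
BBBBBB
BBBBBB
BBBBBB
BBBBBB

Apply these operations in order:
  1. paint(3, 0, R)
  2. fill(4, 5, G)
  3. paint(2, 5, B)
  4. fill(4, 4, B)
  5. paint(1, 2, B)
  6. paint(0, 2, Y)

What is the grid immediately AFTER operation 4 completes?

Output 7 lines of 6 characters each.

After op 1 paint(3,0,R):
BBBBWW
BBBBWW
BBBBWW
RBBBBB
BBBBBB
BBBBBB
BBBBBB
After op 2 fill(4,5,G) [35 cells changed]:
GGGGWW
GGGGWW
GGGGWW
RGGGGG
GGGGGG
GGGGGG
GGGGGG
After op 3 paint(2,5,B):
GGGGWW
GGGGWW
GGGGWB
RGGGGG
GGGGGG
GGGGGG
GGGGGG
After op 4 fill(4,4,B) [35 cells changed]:
BBBBWW
BBBBWW
BBBBWB
RBBBBB
BBBBBB
BBBBBB
BBBBBB

Answer: BBBBWW
BBBBWW
BBBBWB
RBBBBB
BBBBBB
BBBBBB
BBBBBB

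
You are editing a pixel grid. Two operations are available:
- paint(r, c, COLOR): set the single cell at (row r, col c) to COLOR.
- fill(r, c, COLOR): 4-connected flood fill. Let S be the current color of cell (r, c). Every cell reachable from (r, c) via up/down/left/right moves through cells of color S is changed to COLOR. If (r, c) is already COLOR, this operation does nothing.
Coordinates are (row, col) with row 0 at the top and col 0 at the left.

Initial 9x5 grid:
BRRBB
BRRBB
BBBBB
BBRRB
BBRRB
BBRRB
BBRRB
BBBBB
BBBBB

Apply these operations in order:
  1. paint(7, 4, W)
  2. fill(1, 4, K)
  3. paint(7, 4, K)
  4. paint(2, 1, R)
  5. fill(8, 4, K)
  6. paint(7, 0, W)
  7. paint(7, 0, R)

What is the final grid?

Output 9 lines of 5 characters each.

Answer: KRRKK
KRRKK
KRKKK
KKRRK
KKRRK
KKRRK
KKRRK
RKKKK
KKKKK

Derivation:
After op 1 paint(7,4,W):
BRRBB
BRRBB
BBBBB
BBRRB
BBRRB
BBRRB
BBRRB
BBBBW
BBBBB
After op 2 fill(1,4,K) [32 cells changed]:
KRRKK
KRRKK
KKKKK
KKRRK
KKRRK
KKRRK
KKRRK
KKKKW
KKKKK
After op 3 paint(7,4,K):
KRRKK
KRRKK
KKKKK
KKRRK
KKRRK
KKRRK
KKRRK
KKKKK
KKKKK
After op 4 paint(2,1,R):
KRRKK
KRRKK
KRKKK
KKRRK
KKRRK
KKRRK
KKRRK
KKKKK
KKKKK
After op 5 fill(8,4,K) [0 cells changed]:
KRRKK
KRRKK
KRKKK
KKRRK
KKRRK
KKRRK
KKRRK
KKKKK
KKKKK
After op 6 paint(7,0,W):
KRRKK
KRRKK
KRKKK
KKRRK
KKRRK
KKRRK
KKRRK
WKKKK
KKKKK
After op 7 paint(7,0,R):
KRRKK
KRRKK
KRKKK
KKRRK
KKRRK
KKRRK
KKRRK
RKKKK
KKKKK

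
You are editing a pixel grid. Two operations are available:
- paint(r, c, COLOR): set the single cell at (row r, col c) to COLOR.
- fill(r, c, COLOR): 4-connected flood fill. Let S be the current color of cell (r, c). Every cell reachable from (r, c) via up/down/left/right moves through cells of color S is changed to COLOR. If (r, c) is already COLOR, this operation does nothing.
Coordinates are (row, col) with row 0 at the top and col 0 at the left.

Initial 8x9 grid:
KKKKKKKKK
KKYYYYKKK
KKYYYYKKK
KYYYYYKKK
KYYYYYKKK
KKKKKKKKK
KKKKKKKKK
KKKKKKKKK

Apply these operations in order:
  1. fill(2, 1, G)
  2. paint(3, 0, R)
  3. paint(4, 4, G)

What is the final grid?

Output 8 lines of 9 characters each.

Answer: GGGGGGGGG
GGYYYYGGG
GGYYYYGGG
RYYYYYGGG
GYYYGYGGG
GGGGGGGGG
GGGGGGGGG
GGGGGGGGG

Derivation:
After op 1 fill(2,1,G) [54 cells changed]:
GGGGGGGGG
GGYYYYGGG
GGYYYYGGG
GYYYYYGGG
GYYYYYGGG
GGGGGGGGG
GGGGGGGGG
GGGGGGGGG
After op 2 paint(3,0,R):
GGGGGGGGG
GGYYYYGGG
GGYYYYGGG
RYYYYYGGG
GYYYYYGGG
GGGGGGGGG
GGGGGGGGG
GGGGGGGGG
After op 3 paint(4,4,G):
GGGGGGGGG
GGYYYYGGG
GGYYYYGGG
RYYYYYGGG
GYYYGYGGG
GGGGGGGGG
GGGGGGGGG
GGGGGGGGG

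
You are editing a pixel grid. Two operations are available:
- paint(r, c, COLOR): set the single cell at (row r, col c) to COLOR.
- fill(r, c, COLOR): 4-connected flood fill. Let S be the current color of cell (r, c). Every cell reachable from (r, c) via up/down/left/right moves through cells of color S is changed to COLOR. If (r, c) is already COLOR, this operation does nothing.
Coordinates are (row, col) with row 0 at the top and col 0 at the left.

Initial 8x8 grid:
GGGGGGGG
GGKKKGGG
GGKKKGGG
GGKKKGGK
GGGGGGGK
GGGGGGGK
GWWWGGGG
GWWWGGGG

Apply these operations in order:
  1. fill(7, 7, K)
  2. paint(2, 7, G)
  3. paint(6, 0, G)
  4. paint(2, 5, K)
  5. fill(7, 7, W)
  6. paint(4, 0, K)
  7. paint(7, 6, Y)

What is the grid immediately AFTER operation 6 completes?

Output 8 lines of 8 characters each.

Answer: WWWWWWWW
WWWWWWWW
WWWWWWWG
WWWWWWWW
KWWWWWWW
WWWWWWWW
GWWWWWWW
KWWWWWWW

Derivation:
After op 1 fill(7,7,K) [46 cells changed]:
KKKKKKKK
KKKKKKKK
KKKKKKKK
KKKKKKKK
KKKKKKKK
KKKKKKKK
KWWWKKKK
KWWWKKKK
After op 2 paint(2,7,G):
KKKKKKKK
KKKKKKKK
KKKKKKKG
KKKKKKKK
KKKKKKKK
KKKKKKKK
KWWWKKKK
KWWWKKKK
After op 3 paint(6,0,G):
KKKKKKKK
KKKKKKKK
KKKKKKKG
KKKKKKKK
KKKKKKKK
KKKKKKKK
GWWWKKKK
KWWWKKKK
After op 4 paint(2,5,K):
KKKKKKKK
KKKKKKKK
KKKKKKKG
KKKKKKKK
KKKKKKKK
KKKKKKKK
GWWWKKKK
KWWWKKKK
After op 5 fill(7,7,W) [55 cells changed]:
WWWWWWWW
WWWWWWWW
WWWWWWWG
WWWWWWWW
WWWWWWWW
WWWWWWWW
GWWWWWWW
KWWWWWWW
After op 6 paint(4,0,K):
WWWWWWWW
WWWWWWWW
WWWWWWWG
WWWWWWWW
KWWWWWWW
WWWWWWWW
GWWWWWWW
KWWWWWWW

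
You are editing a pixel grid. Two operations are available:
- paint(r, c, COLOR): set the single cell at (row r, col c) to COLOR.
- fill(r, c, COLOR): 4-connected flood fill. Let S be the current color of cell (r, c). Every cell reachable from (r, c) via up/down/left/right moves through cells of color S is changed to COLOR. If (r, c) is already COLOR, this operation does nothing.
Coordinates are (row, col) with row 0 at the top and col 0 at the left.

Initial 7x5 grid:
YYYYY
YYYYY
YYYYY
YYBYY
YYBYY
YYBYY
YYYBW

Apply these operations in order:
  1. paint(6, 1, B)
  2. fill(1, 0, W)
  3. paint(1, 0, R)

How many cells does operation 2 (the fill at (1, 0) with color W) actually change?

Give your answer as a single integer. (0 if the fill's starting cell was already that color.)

Answer: 28

Derivation:
After op 1 paint(6,1,B):
YYYYY
YYYYY
YYYYY
YYBYY
YYBYY
YYBYY
YBYBW
After op 2 fill(1,0,W) [28 cells changed]:
WWWWW
WWWWW
WWWWW
WWBWW
WWBWW
WWBWW
WBYBW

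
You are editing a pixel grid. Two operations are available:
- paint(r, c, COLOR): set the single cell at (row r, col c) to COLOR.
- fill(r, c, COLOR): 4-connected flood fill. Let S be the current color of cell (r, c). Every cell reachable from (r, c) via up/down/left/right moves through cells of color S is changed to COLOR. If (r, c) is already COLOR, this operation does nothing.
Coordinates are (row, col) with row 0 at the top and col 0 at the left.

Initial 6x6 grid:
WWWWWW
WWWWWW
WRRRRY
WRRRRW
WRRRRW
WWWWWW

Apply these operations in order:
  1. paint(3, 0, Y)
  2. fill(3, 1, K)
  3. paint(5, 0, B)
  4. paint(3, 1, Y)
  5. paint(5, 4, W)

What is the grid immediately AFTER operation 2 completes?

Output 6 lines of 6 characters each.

After op 1 paint(3,0,Y):
WWWWWW
WWWWWW
WRRRRY
YRRRRW
WRRRRW
WWWWWW
After op 2 fill(3,1,K) [12 cells changed]:
WWWWWW
WWWWWW
WKKKKY
YKKKKW
WKKKKW
WWWWWW

Answer: WWWWWW
WWWWWW
WKKKKY
YKKKKW
WKKKKW
WWWWWW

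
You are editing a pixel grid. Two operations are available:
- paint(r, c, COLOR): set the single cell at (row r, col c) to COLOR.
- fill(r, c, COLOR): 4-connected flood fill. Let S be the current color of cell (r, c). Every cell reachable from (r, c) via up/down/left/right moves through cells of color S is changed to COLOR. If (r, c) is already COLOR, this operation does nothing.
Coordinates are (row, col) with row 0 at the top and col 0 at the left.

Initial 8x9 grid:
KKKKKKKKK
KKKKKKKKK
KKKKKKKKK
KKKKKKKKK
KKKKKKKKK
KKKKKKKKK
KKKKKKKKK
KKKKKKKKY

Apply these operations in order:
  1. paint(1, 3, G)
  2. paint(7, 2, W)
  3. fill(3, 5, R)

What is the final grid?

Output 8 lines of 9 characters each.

After op 1 paint(1,3,G):
KKKKKKKKK
KKKGKKKKK
KKKKKKKKK
KKKKKKKKK
KKKKKKKKK
KKKKKKKKK
KKKKKKKKK
KKKKKKKKY
After op 2 paint(7,2,W):
KKKKKKKKK
KKKGKKKKK
KKKKKKKKK
KKKKKKKKK
KKKKKKKKK
KKKKKKKKK
KKKKKKKKK
KKWKKKKKY
After op 3 fill(3,5,R) [69 cells changed]:
RRRRRRRRR
RRRGRRRRR
RRRRRRRRR
RRRRRRRRR
RRRRRRRRR
RRRRRRRRR
RRRRRRRRR
RRWRRRRRY

Answer: RRRRRRRRR
RRRGRRRRR
RRRRRRRRR
RRRRRRRRR
RRRRRRRRR
RRRRRRRRR
RRRRRRRRR
RRWRRRRRY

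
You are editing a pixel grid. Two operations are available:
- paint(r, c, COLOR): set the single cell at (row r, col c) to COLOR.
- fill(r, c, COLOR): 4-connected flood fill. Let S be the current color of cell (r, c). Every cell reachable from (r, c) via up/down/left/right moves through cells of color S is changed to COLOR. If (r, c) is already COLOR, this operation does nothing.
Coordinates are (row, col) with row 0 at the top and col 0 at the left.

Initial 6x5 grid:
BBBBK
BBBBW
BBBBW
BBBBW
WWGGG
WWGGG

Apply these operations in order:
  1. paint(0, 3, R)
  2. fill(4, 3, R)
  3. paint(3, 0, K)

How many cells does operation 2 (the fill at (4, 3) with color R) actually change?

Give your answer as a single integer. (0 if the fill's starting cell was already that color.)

Answer: 6

Derivation:
After op 1 paint(0,3,R):
BBBRK
BBBBW
BBBBW
BBBBW
WWGGG
WWGGG
After op 2 fill(4,3,R) [6 cells changed]:
BBBRK
BBBBW
BBBBW
BBBBW
WWRRR
WWRRR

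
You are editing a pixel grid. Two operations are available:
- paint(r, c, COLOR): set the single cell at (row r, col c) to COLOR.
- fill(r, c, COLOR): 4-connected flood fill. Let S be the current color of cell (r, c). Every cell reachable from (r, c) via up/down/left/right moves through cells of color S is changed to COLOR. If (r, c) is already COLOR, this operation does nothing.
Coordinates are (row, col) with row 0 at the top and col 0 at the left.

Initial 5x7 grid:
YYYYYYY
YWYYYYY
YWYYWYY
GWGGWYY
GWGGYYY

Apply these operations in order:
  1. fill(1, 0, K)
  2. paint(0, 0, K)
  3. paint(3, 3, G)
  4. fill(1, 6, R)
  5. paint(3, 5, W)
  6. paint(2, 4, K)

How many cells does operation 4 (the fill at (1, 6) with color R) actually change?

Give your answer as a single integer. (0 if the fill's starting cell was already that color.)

After op 1 fill(1,0,K) [23 cells changed]:
KKKKKKK
KWKKKKK
KWKKWKK
GWGGWKK
GWGGKKK
After op 2 paint(0,0,K):
KKKKKKK
KWKKKKK
KWKKWKK
GWGGWKK
GWGGKKK
After op 3 paint(3,3,G):
KKKKKKK
KWKKKKK
KWKKWKK
GWGGWKK
GWGGKKK
After op 4 fill(1,6,R) [23 cells changed]:
RRRRRRR
RWRRRRR
RWRRWRR
GWGGWRR
GWGGRRR

Answer: 23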